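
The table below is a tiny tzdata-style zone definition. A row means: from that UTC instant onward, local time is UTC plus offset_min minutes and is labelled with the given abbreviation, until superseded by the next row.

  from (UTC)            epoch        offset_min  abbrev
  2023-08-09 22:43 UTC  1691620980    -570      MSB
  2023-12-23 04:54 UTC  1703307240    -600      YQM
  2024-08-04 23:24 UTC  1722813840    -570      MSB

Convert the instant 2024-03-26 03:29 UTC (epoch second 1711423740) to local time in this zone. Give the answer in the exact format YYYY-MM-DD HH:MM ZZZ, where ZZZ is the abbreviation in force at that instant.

2024-03-25 17:29 YQM

Query: 2024-03-26 03:29 UTC
Rule 2/3 (YQM, -10:00): 2023-12-23 04:54 UTC ≤ query < 2024-08-04 23:24 UTC
3·60 + 29 - 600 = -391 min
-391 = -1·1440 + 1049; 1049 = 17·60 + 29 → 17:29, 2024-03-26 - 1 day = 2024-03-25
→ 2024-03-25 17:29 YQM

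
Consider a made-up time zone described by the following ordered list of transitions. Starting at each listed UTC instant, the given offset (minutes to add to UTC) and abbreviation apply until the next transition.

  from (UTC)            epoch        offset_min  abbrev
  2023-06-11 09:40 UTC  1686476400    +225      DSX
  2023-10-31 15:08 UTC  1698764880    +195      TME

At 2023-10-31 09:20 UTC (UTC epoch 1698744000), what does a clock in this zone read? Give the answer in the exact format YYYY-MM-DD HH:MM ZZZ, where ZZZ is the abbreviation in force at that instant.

Query: 2023-10-31 09:20 UTC
Rule 1/2 (DSX, +03:45): 2023-06-11 09:40 UTC ≤ query < 2023-10-31 15:08 UTC
9·60 + 20 + 225 = 785 min
785 = 0·1440 + 785; 785 = 13·60 + 5 → 13:05, same day
→ 2023-10-31 13:05 DSX

2023-10-31 13:05 DSX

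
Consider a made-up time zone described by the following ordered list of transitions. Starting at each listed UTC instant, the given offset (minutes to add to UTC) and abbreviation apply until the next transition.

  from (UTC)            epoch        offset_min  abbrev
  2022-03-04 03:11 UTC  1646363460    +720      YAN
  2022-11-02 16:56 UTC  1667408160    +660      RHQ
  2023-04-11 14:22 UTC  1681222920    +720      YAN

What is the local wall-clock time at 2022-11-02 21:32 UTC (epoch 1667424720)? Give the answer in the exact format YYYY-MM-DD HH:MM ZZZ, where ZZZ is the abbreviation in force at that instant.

2022-11-03 08:32 RHQ

Query: 2022-11-02 21:32 UTC
Rule 2/3 (RHQ, +11:00): 2022-11-02 16:56 UTC ≤ query < 2023-04-11 14:22 UTC
21·60 + 32 + 660 = 1952 min
1952 = 1·1440 + 512; 512 = 8·60 + 32 → 08:32, 2022-11-02 + 1 day = 2022-11-03
→ 2022-11-03 08:32 RHQ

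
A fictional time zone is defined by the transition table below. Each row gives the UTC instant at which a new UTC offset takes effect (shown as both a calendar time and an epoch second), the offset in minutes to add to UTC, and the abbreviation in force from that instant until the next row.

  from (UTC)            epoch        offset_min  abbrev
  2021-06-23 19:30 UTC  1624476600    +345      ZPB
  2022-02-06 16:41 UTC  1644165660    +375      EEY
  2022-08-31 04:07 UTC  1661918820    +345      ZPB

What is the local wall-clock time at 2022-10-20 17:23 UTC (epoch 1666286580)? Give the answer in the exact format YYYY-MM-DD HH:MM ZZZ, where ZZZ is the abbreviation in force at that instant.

2022-10-20 23:08 ZPB

Query: 2022-10-20 17:23 UTC
Rule 3/3 (ZPB, +05:45): 2022-08-31 04:07 UTC ≤ query < +∞
17·60 + 23 + 345 = 1388 min
1388 = 0·1440 + 1388; 1388 = 23·60 + 8 → 23:08, same day
→ 2022-10-20 23:08 ZPB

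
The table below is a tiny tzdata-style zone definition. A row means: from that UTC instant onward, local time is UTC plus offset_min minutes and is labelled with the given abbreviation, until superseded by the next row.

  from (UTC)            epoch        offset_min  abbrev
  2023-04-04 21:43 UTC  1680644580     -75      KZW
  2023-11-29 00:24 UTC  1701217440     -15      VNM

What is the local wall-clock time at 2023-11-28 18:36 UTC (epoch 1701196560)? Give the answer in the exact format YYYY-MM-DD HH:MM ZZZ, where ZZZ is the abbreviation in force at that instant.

2023-11-28 17:21 KZW

Query: 2023-11-28 18:36 UTC
Rule 1/2 (KZW, -01:15): 2023-04-04 21:43 UTC ≤ query < 2023-11-29 00:24 UTC
18·60 + 36 - 75 = 1041 min
1041 = 0·1440 + 1041; 1041 = 17·60 + 21 → 17:21, same day
→ 2023-11-28 17:21 KZW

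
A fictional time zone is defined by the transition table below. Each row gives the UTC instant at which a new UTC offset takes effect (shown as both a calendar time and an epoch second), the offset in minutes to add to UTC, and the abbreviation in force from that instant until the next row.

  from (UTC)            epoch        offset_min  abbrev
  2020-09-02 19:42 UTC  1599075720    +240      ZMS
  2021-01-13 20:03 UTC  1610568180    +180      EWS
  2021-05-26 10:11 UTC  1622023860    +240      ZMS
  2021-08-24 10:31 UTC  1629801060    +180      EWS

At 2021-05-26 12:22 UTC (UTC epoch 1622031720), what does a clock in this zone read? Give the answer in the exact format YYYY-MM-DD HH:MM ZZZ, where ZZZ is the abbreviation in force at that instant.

Query: 2021-05-26 12:22 UTC
Rule 3/4 (ZMS, +04:00): 2021-05-26 10:11 UTC ≤ query < 2021-08-24 10:31 UTC
12·60 + 22 + 240 = 982 min
982 = 0·1440 + 982; 982 = 16·60 + 22 → 16:22, same day
→ 2021-05-26 16:22 ZMS

2021-05-26 16:22 ZMS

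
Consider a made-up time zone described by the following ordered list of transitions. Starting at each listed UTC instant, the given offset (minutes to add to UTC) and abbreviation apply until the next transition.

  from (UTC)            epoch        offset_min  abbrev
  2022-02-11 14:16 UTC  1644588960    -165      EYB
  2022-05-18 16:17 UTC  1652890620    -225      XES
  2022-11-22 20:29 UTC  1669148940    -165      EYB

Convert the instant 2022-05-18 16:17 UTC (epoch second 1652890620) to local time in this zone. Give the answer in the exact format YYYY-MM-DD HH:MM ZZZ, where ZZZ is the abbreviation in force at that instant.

Query: 2022-05-18 16:17 UTC
Rule 2/3 (XES, -03:45): 2022-05-18 16:17 UTC ≤ query < 2022-11-22 20:29 UTC
16·60 + 17 - 225 = 752 min
752 = 0·1440 + 752; 752 = 12·60 + 32 → 12:32, same day
→ 2022-05-18 12:32 XES

2022-05-18 12:32 XES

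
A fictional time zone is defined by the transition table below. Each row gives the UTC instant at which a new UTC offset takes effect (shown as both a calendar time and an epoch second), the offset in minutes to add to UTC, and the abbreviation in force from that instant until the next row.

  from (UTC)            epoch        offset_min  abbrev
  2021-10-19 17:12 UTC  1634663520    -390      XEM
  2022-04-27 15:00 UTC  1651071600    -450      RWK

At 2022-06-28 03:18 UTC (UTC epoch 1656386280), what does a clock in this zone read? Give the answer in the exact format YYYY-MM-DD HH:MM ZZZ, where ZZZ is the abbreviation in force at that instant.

2022-06-27 19:48 RWK

Query: 2022-06-28 03:18 UTC
Rule 2/2 (RWK, -07:30): 2022-04-27 15:00 UTC ≤ query < +∞
3·60 + 18 - 450 = -252 min
-252 = -1·1440 + 1188; 1188 = 19·60 + 48 → 19:48, 2022-06-28 - 1 day = 2022-06-27
→ 2022-06-27 19:48 RWK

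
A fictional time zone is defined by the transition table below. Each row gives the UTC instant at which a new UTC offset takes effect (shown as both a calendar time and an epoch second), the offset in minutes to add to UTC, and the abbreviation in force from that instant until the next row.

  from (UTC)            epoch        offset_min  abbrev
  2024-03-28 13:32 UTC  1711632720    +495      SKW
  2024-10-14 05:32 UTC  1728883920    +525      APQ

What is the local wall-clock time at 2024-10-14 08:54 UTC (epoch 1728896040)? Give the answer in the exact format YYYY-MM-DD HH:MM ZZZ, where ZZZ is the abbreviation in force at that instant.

2024-10-14 17:39 APQ

Query: 2024-10-14 08:54 UTC
Rule 2/2 (APQ, +08:45): 2024-10-14 05:32 UTC ≤ query < +∞
8·60 + 54 + 525 = 1059 min
1059 = 0·1440 + 1059; 1059 = 17·60 + 39 → 17:39, same day
→ 2024-10-14 17:39 APQ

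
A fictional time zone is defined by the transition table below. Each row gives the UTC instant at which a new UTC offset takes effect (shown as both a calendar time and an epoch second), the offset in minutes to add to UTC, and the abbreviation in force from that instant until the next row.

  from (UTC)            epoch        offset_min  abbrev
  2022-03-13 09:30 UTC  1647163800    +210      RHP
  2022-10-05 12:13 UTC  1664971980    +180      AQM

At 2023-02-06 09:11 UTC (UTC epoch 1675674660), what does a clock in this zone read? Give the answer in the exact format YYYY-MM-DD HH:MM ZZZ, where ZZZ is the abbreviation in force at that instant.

2023-02-06 12:11 AQM

Query: 2023-02-06 09:11 UTC
Rule 2/2 (AQM, +03:00): 2022-10-05 12:13 UTC ≤ query < +∞
9·60 + 11 + 180 = 731 min
731 = 0·1440 + 731; 731 = 12·60 + 11 → 12:11, same day
→ 2023-02-06 12:11 AQM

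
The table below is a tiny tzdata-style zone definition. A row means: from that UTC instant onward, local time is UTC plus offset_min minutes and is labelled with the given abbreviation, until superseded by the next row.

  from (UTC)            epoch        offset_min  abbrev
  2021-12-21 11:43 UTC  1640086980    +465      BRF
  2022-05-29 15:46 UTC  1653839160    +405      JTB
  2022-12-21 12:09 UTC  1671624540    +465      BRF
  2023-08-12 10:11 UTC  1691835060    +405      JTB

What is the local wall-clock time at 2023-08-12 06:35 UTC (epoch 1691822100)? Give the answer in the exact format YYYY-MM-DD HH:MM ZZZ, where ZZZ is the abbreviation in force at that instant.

2023-08-12 14:20 BRF

Query: 2023-08-12 06:35 UTC
Rule 3/4 (BRF, +07:45): 2022-12-21 12:09 UTC ≤ query < 2023-08-12 10:11 UTC
6·60 + 35 + 465 = 860 min
860 = 0·1440 + 860; 860 = 14·60 + 20 → 14:20, same day
→ 2023-08-12 14:20 BRF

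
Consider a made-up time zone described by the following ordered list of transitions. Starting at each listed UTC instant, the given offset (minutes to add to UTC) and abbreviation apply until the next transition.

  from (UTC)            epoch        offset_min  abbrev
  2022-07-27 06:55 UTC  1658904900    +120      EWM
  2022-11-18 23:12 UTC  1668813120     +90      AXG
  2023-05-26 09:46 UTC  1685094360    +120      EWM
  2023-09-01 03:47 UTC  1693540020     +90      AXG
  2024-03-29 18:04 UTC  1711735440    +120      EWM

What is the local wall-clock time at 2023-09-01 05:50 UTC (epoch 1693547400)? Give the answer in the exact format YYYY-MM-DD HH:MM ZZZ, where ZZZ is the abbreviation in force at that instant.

2023-09-01 07:20 AXG

Query: 2023-09-01 05:50 UTC
Rule 4/5 (AXG, +01:30): 2023-09-01 03:47 UTC ≤ query < 2024-03-29 18:04 UTC
5·60 + 50 + 90 = 440 min
440 = 0·1440 + 440; 440 = 7·60 + 20 → 07:20, same day
→ 2023-09-01 07:20 AXG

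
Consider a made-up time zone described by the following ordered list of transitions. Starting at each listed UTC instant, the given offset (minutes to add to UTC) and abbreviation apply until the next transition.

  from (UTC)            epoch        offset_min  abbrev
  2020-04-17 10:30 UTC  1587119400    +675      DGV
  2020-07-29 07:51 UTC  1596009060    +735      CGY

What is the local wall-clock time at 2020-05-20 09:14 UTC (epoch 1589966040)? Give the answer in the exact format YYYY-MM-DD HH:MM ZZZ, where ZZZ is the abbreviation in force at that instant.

Query: 2020-05-20 09:14 UTC
Rule 1/2 (DGV, +11:15): 2020-04-17 10:30 UTC ≤ query < 2020-07-29 07:51 UTC
9·60 + 14 + 675 = 1229 min
1229 = 0·1440 + 1229; 1229 = 20·60 + 29 → 20:29, same day
→ 2020-05-20 20:29 DGV

2020-05-20 20:29 DGV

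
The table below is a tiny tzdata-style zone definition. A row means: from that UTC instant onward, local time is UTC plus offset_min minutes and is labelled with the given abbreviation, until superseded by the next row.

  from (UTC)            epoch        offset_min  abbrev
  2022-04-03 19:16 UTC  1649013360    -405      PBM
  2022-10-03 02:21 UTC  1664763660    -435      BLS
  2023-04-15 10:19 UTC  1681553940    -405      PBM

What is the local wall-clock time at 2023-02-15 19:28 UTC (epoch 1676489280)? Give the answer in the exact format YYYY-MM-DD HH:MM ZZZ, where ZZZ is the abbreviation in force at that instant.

2023-02-15 12:13 BLS

Query: 2023-02-15 19:28 UTC
Rule 2/3 (BLS, -07:15): 2022-10-03 02:21 UTC ≤ query < 2023-04-15 10:19 UTC
19·60 + 28 - 435 = 733 min
733 = 0·1440 + 733; 733 = 12·60 + 13 → 12:13, same day
→ 2023-02-15 12:13 BLS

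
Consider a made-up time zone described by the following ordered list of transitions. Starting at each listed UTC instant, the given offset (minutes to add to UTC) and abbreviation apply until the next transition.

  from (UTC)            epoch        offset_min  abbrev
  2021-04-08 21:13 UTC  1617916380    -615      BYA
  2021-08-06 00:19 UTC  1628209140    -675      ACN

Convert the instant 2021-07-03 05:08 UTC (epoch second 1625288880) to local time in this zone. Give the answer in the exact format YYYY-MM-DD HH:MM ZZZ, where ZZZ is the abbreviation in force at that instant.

2021-07-02 18:53 BYA

Query: 2021-07-03 05:08 UTC
Rule 1/2 (BYA, -10:15): 2021-04-08 21:13 UTC ≤ query < 2021-08-06 00:19 UTC
5·60 + 8 - 615 = -307 min
-307 = -1·1440 + 1133; 1133 = 18·60 + 53 → 18:53, 2021-07-03 - 1 day = 2021-07-02
→ 2021-07-02 18:53 BYA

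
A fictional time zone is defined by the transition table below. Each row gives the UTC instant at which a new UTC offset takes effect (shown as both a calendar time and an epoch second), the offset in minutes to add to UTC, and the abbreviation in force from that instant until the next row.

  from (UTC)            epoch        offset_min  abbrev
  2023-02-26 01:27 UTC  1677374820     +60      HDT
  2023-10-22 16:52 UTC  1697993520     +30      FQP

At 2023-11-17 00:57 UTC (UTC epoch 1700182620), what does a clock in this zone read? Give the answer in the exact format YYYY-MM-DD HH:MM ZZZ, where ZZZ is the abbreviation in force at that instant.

2023-11-17 01:27 FQP

Query: 2023-11-17 00:57 UTC
Rule 2/2 (FQP, +00:30): 2023-10-22 16:52 UTC ≤ query < +∞
0·60 + 57 + 30 = 87 min
87 = 0·1440 + 87; 87 = 1·60 + 27 → 01:27, same day
→ 2023-11-17 01:27 FQP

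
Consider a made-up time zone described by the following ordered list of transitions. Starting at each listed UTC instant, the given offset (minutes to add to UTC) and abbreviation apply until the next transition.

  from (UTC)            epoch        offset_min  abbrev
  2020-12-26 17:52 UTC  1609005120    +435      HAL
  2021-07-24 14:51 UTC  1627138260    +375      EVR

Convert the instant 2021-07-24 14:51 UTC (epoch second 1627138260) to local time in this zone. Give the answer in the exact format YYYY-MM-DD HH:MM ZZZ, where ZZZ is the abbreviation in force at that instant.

2021-07-24 21:06 EVR

Query: 2021-07-24 14:51 UTC
Rule 2/2 (EVR, +06:15): 2021-07-24 14:51 UTC ≤ query < +∞
14·60 + 51 + 375 = 1266 min
1266 = 0·1440 + 1266; 1266 = 21·60 + 6 → 21:06, same day
→ 2021-07-24 21:06 EVR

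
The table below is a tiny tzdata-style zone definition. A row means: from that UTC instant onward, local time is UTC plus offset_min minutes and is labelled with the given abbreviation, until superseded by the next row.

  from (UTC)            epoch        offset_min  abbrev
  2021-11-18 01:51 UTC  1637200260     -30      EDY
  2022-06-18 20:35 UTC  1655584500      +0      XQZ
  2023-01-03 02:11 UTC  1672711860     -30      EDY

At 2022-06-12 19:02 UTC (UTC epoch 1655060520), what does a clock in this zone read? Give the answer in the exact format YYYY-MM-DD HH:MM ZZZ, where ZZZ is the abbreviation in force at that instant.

2022-06-12 18:32 EDY

Query: 2022-06-12 19:02 UTC
Rule 1/3 (EDY, -00:30): 2021-11-18 01:51 UTC ≤ query < 2022-06-18 20:35 UTC
19·60 + 2 - 30 = 1112 min
1112 = 0·1440 + 1112; 1112 = 18·60 + 32 → 18:32, same day
→ 2022-06-12 18:32 EDY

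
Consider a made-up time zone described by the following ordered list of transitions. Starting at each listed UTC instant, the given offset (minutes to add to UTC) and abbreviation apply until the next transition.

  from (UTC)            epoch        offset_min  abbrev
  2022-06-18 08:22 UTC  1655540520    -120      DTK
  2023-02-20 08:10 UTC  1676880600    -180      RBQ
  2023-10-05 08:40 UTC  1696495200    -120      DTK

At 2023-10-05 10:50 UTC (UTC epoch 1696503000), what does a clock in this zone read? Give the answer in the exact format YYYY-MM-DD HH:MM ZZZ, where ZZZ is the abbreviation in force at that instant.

2023-10-05 08:50 DTK

Query: 2023-10-05 10:50 UTC
Rule 3/3 (DTK, -02:00): 2023-10-05 08:40 UTC ≤ query < +∞
10·60 + 50 - 120 = 530 min
530 = 0·1440 + 530; 530 = 8·60 + 50 → 08:50, same day
→ 2023-10-05 08:50 DTK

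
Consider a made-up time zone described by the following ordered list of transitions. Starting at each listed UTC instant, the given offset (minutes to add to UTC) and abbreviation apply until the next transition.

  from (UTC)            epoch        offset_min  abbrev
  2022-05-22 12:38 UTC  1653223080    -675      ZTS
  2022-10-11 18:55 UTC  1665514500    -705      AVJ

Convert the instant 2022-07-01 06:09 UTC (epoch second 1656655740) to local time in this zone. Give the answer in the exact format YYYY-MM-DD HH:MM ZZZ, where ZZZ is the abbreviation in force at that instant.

Query: 2022-07-01 06:09 UTC
Rule 1/2 (ZTS, -11:15): 2022-05-22 12:38 UTC ≤ query < 2022-10-11 18:55 UTC
6·60 + 9 - 675 = -306 min
-306 = -1·1440 + 1134; 1134 = 18·60 + 54 → 18:54, 2022-07-01 - 1 day = 2022-06-30
→ 2022-06-30 18:54 ZTS

2022-06-30 18:54 ZTS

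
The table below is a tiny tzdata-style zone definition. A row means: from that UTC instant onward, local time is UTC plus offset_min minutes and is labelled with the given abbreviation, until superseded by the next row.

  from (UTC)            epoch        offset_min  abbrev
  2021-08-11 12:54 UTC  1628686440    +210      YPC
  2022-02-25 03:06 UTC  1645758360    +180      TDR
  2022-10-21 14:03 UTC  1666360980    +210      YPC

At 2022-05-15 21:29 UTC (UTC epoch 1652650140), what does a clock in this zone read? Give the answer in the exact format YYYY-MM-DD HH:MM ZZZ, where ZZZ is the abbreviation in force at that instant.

2022-05-16 00:29 TDR

Query: 2022-05-15 21:29 UTC
Rule 2/3 (TDR, +03:00): 2022-02-25 03:06 UTC ≤ query < 2022-10-21 14:03 UTC
21·60 + 29 + 180 = 1469 min
1469 = 1·1440 + 29; 29 = 0·60 + 29 → 00:29, 2022-05-15 + 1 day = 2022-05-16
→ 2022-05-16 00:29 TDR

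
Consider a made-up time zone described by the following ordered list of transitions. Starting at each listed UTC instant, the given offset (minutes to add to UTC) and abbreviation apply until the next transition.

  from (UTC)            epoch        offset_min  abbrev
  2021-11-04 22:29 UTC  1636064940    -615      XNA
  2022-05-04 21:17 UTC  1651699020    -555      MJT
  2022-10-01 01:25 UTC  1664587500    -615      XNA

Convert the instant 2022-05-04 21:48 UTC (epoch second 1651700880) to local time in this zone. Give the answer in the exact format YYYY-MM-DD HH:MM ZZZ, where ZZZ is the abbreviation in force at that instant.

2022-05-04 12:33 MJT

Query: 2022-05-04 21:48 UTC
Rule 2/3 (MJT, -09:15): 2022-05-04 21:17 UTC ≤ query < 2022-10-01 01:25 UTC
21·60 + 48 - 555 = 753 min
753 = 0·1440 + 753; 753 = 12·60 + 33 → 12:33, same day
→ 2022-05-04 12:33 MJT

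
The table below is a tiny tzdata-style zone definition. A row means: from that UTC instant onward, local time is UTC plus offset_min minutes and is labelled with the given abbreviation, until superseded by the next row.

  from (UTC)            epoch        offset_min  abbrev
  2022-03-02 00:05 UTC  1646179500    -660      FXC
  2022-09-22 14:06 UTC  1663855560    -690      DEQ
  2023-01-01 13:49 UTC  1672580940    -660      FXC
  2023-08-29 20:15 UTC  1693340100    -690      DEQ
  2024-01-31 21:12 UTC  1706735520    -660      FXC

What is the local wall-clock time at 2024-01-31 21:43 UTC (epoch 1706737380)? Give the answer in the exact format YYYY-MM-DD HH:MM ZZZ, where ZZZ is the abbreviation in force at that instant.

2024-01-31 10:43 FXC

Query: 2024-01-31 21:43 UTC
Rule 5/5 (FXC, -11:00): 2024-01-31 21:12 UTC ≤ query < +∞
21·60 + 43 - 660 = 643 min
643 = 0·1440 + 643; 643 = 10·60 + 43 → 10:43, same day
→ 2024-01-31 10:43 FXC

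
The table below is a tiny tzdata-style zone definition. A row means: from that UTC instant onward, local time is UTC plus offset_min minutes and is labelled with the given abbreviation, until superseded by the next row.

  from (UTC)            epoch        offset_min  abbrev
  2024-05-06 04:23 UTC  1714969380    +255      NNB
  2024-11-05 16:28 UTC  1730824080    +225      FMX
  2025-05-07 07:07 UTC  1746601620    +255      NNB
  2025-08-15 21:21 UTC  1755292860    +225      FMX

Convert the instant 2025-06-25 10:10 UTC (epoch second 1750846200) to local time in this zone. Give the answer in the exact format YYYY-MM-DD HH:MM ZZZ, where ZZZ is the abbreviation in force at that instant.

2025-06-25 14:25 NNB

Query: 2025-06-25 10:10 UTC
Rule 3/4 (NNB, +04:15): 2025-05-07 07:07 UTC ≤ query < 2025-08-15 21:21 UTC
10·60 + 10 + 255 = 865 min
865 = 0·1440 + 865; 865 = 14·60 + 25 → 14:25, same day
→ 2025-06-25 14:25 NNB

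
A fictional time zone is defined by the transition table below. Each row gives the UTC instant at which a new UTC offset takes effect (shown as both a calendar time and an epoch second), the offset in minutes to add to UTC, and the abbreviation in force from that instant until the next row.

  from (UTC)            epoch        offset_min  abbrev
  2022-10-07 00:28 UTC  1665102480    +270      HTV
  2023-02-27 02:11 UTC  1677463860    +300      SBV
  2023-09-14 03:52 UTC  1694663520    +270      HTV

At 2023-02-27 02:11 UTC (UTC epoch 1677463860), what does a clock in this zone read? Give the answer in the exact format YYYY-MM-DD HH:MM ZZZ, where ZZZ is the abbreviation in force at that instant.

Query: 2023-02-27 02:11 UTC
Rule 2/3 (SBV, +05:00): 2023-02-27 02:11 UTC ≤ query < 2023-09-14 03:52 UTC
2·60 + 11 + 300 = 431 min
431 = 0·1440 + 431; 431 = 7·60 + 11 → 07:11, same day
→ 2023-02-27 07:11 SBV

2023-02-27 07:11 SBV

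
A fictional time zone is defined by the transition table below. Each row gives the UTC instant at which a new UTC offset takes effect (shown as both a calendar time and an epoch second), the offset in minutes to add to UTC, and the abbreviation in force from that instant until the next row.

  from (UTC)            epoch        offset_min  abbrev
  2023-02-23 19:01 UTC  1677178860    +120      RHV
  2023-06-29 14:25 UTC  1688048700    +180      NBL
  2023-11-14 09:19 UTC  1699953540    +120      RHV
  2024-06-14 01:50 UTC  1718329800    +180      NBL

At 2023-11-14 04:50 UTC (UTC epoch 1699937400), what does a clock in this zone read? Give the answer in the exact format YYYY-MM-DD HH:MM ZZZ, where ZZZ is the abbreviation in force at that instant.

Query: 2023-11-14 04:50 UTC
Rule 2/4 (NBL, +03:00): 2023-06-29 14:25 UTC ≤ query < 2023-11-14 09:19 UTC
4·60 + 50 + 180 = 470 min
470 = 0·1440 + 470; 470 = 7·60 + 50 → 07:50, same day
→ 2023-11-14 07:50 NBL

2023-11-14 07:50 NBL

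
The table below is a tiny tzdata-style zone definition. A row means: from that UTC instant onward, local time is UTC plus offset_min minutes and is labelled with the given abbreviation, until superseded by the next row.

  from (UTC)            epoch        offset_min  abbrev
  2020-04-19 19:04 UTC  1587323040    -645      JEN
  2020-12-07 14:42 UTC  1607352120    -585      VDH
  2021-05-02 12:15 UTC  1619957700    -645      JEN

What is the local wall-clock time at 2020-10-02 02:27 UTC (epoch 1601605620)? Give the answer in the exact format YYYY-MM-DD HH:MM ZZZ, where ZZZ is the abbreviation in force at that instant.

2020-10-01 15:42 JEN

Query: 2020-10-02 02:27 UTC
Rule 1/3 (JEN, -10:45): 2020-04-19 19:04 UTC ≤ query < 2020-12-07 14:42 UTC
2·60 + 27 - 645 = -498 min
-498 = -1·1440 + 942; 942 = 15·60 + 42 → 15:42, 2020-10-02 - 1 day = 2020-10-01
→ 2020-10-01 15:42 JEN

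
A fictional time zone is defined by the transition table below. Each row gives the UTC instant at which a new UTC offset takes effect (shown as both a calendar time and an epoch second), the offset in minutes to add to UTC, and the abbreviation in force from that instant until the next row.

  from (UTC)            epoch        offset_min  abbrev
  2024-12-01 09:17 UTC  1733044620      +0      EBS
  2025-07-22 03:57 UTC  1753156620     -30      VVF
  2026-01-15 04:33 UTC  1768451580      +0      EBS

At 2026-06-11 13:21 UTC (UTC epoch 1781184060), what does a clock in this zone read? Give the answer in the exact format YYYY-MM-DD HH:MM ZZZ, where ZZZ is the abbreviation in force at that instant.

2026-06-11 13:21 EBS

Query: 2026-06-11 13:21 UTC
Rule 3/3 (EBS, +00:00): 2026-01-15 04:33 UTC ≤ query < +∞
13·60 + 21 + 0 = 801 min
801 = 0·1440 + 801; 801 = 13·60 + 21 → 13:21, same day
→ 2026-06-11 13:21 EBS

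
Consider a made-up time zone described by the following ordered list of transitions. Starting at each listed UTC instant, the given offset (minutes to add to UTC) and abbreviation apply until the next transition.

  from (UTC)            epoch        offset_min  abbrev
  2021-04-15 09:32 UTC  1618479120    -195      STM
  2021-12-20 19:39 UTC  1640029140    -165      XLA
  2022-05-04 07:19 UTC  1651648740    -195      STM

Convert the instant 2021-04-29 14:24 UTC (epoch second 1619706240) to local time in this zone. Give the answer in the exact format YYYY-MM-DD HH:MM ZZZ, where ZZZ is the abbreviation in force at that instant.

2021-04-29 11:09 STM

Query: 2021-04-29 14:24 UTC
Rule 1/3 (STM, -03:15): 2021-04-15 09:32 UTC ≤ query < 2021-12-20 19:39 UTC
14·60 + 24 - 195 = 669 min
669 = 0·1440 + 669; 669 = 11·60 + 9 → 11:09, same day
→ 2021-04-29 11:09 STM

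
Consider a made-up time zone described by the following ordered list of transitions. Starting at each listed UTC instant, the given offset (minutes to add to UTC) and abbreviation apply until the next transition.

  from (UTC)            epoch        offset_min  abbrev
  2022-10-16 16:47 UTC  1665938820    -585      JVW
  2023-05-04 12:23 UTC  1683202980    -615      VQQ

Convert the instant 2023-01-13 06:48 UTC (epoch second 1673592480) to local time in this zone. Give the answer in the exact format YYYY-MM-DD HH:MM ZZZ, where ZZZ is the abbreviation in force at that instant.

2023-01-12 21:03 JVW

Query: 2023-01-13 06:48 UTC
Rule 1/2 (JVW, -09:45): 2022-10-16 16:47 UTC ≤ query < 2023-05-04 12:23 UTC
6·60 + 48 - 585 = -177 min
-177 = -1·1440 + 1263; 1263 = 21·60 + 3 → 21:03, 2023-01-13 - 1 day = 2023-01-12
→ 2023-01-12 21:03 JVW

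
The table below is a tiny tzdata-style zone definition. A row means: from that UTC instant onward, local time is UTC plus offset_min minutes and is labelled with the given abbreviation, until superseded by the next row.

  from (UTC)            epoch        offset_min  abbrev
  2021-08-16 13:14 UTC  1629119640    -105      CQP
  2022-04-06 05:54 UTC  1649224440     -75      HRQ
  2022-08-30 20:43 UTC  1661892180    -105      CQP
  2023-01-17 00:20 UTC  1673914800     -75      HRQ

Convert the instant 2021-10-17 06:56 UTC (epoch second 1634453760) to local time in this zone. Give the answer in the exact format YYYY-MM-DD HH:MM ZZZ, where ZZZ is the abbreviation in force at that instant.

2021-10-17 05:11 CQP

Query: 2021-10-17 06:56 UTC
Rule 1/4 (CQP, -01:45): 2021-08-16 13:14 UTC ≤ query < 2022-04-06 05:54 UTC
6·60 + 56 - 105 = 311 min
311 = 0·1440 + 311; 311 = 5·60 + 11 → 05:11, same day
→ 2021-10-17 05:11 CQP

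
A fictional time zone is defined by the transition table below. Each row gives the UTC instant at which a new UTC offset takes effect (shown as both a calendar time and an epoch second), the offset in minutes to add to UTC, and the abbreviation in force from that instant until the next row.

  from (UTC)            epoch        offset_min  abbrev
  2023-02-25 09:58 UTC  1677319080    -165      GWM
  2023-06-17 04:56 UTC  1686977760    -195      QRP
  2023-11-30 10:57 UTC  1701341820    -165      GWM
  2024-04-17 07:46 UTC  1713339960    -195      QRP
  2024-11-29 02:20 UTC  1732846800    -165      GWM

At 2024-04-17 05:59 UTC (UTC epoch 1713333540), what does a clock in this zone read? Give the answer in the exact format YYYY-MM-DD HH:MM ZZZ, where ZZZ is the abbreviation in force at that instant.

2024-04-17 03:14 GWM

Query: 2024-04-17 05:59 UTC
Rule 3/5 (GWM, -02:45): 2023-11-30 10:57 UTC ≤ query < 2024-04-17 07:46 UTC
5·60 + 59 - 165 = 194 min
194 = 0·1440 + 194; 194 = 3·60 + 14 → 03:14, same day
→ 2024-04-17 03:14 GWM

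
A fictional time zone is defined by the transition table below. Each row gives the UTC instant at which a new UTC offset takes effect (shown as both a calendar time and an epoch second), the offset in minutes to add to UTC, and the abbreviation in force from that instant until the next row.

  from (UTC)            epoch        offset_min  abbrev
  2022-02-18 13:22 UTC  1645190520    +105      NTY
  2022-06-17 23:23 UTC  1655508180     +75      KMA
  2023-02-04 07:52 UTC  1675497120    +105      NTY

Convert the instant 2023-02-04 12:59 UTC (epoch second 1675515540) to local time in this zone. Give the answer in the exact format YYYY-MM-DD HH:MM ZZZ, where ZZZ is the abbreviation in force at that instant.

2023-02-04 14:44 NTY

Query: 2023-02-04 12:59 UTC
Rule 3/3 (NTY, +01:45): 2023-02-04 07:52 UTC ≤ query < +∞
12·60 + 59 + 105 = 884 min
884 = 0·1440 + 884; 884 = 14·60 + 44 → 14:44, same day
→ 2023-02-04 14:44 NTY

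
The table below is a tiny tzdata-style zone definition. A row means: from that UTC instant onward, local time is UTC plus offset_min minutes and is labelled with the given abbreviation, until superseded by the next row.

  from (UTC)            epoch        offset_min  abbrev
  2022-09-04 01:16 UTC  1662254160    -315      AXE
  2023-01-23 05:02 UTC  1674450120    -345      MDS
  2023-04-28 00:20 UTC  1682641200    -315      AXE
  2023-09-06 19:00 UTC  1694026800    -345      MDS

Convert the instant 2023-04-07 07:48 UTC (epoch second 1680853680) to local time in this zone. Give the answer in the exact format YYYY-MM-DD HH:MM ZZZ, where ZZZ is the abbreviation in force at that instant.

Query: 2023-04-07 07:48 UTC
Rule 2/4 (MDS, -05:45): 2023-01-23 05:02 UTC ≤ query < 2023-04-28 00:20 UTC
7·60 + 48 - 345 = 123 min
123 = 0·1440 + 123; 123 = 2·60 + 3 → 02:03, same day
→ 2023-04-07 02:03 MDS

2023-04-07 02:03 MDS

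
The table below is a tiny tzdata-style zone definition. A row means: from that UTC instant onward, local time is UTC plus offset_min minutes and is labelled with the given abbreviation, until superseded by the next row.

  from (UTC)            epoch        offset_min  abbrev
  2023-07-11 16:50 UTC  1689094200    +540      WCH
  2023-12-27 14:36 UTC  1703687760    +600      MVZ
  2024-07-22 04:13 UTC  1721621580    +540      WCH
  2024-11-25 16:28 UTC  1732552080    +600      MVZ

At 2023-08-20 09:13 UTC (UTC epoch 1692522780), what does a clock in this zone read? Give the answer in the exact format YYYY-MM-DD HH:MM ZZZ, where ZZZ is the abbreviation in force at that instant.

Query: 2023-08-20 09:13 UTC
Rule 1/4 (WCH, +09:00): 2023-07-11 16:50 UTC ≤ query < 2023-12-27 14:36 UTC
9·60 + 13 + 540 = 1093 min
1093 = 0·1440 + 1093; 1093 = 18·60 + 13 → 18:13, same day
→ 2023-08-20 18:13 WCH

2023-08-20 18:13 WCH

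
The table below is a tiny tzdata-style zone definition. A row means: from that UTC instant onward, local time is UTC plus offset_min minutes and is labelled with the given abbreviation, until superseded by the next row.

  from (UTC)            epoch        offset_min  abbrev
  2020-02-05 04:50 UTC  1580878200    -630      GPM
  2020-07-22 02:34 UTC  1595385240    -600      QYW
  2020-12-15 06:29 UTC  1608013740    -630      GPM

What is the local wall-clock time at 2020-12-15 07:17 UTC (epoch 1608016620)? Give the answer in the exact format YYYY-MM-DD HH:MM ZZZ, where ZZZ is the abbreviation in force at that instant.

2020-12-14 20:47 GPM

Query: 2020-12-15 07:17 UTC
Rule 3/3 (GPM, -10:30): 2020-12-15 06:29 UTC ≤ query < +∞
7·60 + 17 - 630 = -193 min
-193 = -1·1440 + 1247; 1247 = 20·60 + 47 → 20:47, 2020-12-15 - 1 day = 2020-12-14
→ 2020-12-14 20:47 GPM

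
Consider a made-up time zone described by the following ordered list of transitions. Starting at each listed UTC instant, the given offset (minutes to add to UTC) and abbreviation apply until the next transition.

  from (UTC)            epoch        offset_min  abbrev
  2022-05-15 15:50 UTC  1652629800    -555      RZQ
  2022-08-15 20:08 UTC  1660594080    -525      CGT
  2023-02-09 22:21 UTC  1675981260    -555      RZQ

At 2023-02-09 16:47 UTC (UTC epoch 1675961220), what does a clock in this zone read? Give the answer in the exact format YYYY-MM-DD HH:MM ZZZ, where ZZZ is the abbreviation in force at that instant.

2023-02-09 08:02 CGT

Query: 2023-02-09 16:47 UTC
Rule 2/3 (CGT, -08:45): 2022-08-15 20:08 UTC ≤ query < 2023-02-09 22:21 UTC
16·60 + 47 - 525 = 482 min
482 = 0·1440 + 482; 482 = 8·60 + 2 → 08:02, same day
→ 2023-02-09 08:02 CGT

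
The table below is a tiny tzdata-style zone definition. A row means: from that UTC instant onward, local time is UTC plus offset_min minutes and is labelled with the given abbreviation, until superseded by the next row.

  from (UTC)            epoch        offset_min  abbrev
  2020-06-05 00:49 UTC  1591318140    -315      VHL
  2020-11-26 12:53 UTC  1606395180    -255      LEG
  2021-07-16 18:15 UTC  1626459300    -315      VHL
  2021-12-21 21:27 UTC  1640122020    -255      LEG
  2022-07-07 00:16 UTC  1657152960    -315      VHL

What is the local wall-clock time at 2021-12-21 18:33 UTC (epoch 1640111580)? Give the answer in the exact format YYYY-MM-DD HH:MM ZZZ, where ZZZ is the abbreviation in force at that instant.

Query: 2021-12-21 18:33 UTC
Rule 3/5 (VHL, -05:15): 2021-07-16 18:15 UTC ≤ query < 2021-12-21 21:27 UTC
18·60 + 33 - 315 = 798 min
798 = 0·1440 + 798; 798 = 13·60 + 18 → 13:18, same day
→ 2021-12-21 13:18 VHL

2021-12-21 13:18 VHL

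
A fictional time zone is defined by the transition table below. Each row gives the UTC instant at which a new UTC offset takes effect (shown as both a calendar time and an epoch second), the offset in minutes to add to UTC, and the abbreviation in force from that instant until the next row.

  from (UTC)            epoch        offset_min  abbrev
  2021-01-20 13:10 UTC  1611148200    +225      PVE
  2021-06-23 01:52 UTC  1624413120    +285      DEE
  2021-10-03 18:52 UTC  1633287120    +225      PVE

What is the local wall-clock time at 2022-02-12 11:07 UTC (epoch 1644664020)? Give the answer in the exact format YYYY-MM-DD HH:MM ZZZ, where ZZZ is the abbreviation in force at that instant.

2022-02-12 14:52 PVE

Query: 2022-02-12 11:07 UTC
Rule 3/3 (PVE, +03:45): 2021-10-03 18:52 UTC ≤ query < +∞
11·60 + 7 + 225 = 892 min
892 = 0·1440 + 892; 892 = 14·60 + 52 → 14:52, same day
→ 2022-02-12 14:52 PVE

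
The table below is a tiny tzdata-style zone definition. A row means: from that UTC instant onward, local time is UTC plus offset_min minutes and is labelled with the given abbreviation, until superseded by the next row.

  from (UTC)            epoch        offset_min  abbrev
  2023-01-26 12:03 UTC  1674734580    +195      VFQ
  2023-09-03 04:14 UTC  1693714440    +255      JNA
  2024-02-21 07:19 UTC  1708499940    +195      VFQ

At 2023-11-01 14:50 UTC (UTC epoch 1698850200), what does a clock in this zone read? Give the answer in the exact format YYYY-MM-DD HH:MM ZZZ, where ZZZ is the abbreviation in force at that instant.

2023-11-01 19:05 JNA

Query: 2023-11-01 14:50 UTC
Rule 2/3 (JNA, +04:15): 2023-09-03 04:14 UTC ≤ query < 2024-02-21 07:19 UTC
14·60 + 50 + 255 = 1145 min
1145 = 0·1440 + 1145; 1145 = 19·60 + 5 → 19:05, same day
→ 2023-11-01 19:05 JNA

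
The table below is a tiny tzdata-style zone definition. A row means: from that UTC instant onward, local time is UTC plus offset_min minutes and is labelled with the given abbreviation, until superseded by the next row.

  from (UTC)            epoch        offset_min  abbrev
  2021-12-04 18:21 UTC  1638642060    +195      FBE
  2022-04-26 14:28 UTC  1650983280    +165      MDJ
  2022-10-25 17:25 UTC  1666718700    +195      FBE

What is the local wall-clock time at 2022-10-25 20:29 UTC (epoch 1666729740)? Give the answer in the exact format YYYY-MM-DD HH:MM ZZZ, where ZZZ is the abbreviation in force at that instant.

Query: 2022-10-25 20:29 UTC
Rule 3/3 (FBE, +03:15): 2022-10-25 17:25 UTC ≤ query < +∞
20·60 + 29 + 195 = 1424 min
1424 = 0·1440 + 1424; 1424 = 23·60 + 44 → 23:44, same day
→ 2022-10-25 23:44 FBE

2022-10-25 23:44 FBE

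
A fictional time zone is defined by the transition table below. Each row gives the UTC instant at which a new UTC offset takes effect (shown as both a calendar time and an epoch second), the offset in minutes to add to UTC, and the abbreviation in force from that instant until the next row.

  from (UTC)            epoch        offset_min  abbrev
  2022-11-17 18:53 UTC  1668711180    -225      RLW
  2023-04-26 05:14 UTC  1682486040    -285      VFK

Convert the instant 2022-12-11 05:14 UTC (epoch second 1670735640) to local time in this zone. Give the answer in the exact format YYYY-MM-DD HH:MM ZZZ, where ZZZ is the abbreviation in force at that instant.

2022-12-11 01:29 RLW

Query: 2022-12-11 05:14 UTC
Rule 1/2 (RLW, -03:45): 2022-11-17 18:53 UTC ≤ query < 2023-04-26 05:14 UTC
5·60 + 14 - 225 = 89 min
89 = 0·1440 + 89; 89 = 1·60 + 29 → 01:29, same day
→ 2022-12-11 01:29 RLW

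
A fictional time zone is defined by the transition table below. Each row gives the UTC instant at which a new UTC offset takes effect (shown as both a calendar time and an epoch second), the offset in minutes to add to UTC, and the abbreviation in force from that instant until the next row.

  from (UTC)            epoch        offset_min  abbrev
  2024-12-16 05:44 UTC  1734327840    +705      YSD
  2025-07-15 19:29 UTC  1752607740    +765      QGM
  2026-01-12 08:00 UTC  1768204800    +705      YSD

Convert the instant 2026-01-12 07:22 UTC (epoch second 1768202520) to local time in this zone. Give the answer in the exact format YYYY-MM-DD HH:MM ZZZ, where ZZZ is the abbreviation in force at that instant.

Query: 2026-01-12 07:22 UTC
Rule 2/3 (QGM, +12:45): 2025-07-15 19:29 UTC ≤ query < 2026-01-12 08:00 UTC
7·60 + 22 + 765 = 1207 min
1207 = 0·1440 + 1207; 1207 = 20·60 + 7 → 20:07, same day
→ 2026-01-12 20:07 QGM

2026-01-12 20:07 QGM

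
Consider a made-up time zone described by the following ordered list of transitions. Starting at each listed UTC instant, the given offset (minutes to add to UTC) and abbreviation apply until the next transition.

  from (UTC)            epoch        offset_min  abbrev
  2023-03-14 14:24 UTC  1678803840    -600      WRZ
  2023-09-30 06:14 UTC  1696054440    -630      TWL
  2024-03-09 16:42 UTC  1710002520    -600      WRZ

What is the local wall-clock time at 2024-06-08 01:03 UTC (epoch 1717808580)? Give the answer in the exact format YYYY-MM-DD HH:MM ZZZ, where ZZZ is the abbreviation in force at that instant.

2024-06-07 15:03 WRZ

Query: 2024-06-08 01:03 UTC
Rule 3/3 (WRZ, -10:00): 2024-03-09 16:42 UTC ≤ query < +∞
1·60 + 3 - 600 = -537 min
-537 = -1·1440 + 903; 903 = 15·60 + 3 → 15:03, 2024-06-08 - 1 day = 2024-06-07
→ 2024-06-07 15:03 WRZ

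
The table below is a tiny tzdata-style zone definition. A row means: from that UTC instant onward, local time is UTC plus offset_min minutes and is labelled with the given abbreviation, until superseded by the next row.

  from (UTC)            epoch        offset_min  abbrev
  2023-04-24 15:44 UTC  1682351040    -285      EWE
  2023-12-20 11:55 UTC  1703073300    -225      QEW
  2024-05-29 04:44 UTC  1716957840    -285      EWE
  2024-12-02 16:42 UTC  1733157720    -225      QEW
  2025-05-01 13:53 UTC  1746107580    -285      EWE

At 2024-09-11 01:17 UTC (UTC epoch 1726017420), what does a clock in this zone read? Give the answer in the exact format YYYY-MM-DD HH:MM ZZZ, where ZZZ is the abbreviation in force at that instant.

Query: 2024-09-11 01:17 UTC
Rule 3/5 (EWE, -04:45): 2024-05-29 04:44 UTC ≤ query < 2024-12-02 16:42 UTC
1·60 + 17 - 285 = -208 min
-208 = -1·1440 + 1232; 1232 = 20·60 + 32 → 20:32, 2024-09-11 - 1 day = 2024-09-10
→ 2024-09-10 20:32 EWE

2024-09-10 20:32 EWE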